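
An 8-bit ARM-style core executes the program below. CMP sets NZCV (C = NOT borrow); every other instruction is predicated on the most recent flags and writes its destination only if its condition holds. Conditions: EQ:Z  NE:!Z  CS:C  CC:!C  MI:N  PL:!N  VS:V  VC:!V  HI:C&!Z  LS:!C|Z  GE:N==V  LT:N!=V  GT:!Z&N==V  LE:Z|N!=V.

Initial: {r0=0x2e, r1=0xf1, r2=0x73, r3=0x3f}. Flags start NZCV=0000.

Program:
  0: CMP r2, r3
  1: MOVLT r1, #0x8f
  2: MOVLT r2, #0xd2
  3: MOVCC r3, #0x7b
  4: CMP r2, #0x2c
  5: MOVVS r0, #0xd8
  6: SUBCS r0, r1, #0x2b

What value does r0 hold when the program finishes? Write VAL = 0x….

[0] flags=0010 → (cmp)
[1] flags=0010 LT?F → skip
[2] flags=0010 LT?F → skip
[3] flags=0010 CC?F → skip
[4] flags=0010 → (cmp)
[5] flags=0010 VS?F → skip
[6] flags=0010 CS?T → r0=0xc6

VAL = 0xc6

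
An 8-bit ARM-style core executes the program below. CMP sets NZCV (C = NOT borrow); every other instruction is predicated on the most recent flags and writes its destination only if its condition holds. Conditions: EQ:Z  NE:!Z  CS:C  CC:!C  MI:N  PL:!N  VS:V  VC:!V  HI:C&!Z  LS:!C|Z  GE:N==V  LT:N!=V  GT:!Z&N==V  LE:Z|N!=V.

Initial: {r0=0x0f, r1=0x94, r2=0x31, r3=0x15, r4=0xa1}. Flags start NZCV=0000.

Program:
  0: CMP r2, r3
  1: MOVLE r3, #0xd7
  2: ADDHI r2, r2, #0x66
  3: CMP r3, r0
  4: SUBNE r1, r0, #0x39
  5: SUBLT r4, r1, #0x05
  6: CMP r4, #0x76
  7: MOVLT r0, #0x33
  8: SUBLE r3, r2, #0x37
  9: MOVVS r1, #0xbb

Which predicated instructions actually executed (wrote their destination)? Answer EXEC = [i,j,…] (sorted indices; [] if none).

0: ✓ CMP  NZCV=0010
1: · MOVLE
2: ✓ ADDHI  r2←0x97
3: ✓ CMP  NZCV=0010
4: ✓ SUBNE  r1←0xd6
5: · SUBLT
6: ✓ CMP  NZCV=0011
7: ✓ MOVLT  r0←0x33
8: ✓ SUBLE  r3←0x60
9: ✓ MOVVS  r1←0xbb

EXEC = [2,4,7,8,9]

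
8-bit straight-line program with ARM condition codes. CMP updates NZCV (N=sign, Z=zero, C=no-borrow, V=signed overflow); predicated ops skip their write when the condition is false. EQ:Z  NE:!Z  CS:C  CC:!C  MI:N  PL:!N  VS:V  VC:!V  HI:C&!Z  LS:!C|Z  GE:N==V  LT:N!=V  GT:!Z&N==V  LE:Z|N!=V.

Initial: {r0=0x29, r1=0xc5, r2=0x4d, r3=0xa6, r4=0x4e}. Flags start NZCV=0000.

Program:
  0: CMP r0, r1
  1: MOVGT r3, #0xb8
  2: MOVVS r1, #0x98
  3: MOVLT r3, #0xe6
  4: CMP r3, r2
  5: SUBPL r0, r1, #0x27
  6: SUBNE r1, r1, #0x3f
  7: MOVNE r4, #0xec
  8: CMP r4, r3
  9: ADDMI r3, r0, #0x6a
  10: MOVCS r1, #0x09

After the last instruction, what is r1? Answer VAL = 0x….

[0] flags=0000 → (cmp)
[1] flags=0000 GT?T → r3=0xb8
[2] flags=0000 VS?F → skip
[3] flags=0000 LT?F → skip
[4] flags=0011 → (cmp)
[5] flags=0011 PL?T → r0=0x9e
[6] flags=0011 NE?T → r1=0x86
[7] flags=0011 NE?T → r4=0xec
[8] flags=0010 → (cmp)
[9] flags=0010 MI?F → skip
[10] flags=0010 CS?T → r1=0x09

VAL = 0x09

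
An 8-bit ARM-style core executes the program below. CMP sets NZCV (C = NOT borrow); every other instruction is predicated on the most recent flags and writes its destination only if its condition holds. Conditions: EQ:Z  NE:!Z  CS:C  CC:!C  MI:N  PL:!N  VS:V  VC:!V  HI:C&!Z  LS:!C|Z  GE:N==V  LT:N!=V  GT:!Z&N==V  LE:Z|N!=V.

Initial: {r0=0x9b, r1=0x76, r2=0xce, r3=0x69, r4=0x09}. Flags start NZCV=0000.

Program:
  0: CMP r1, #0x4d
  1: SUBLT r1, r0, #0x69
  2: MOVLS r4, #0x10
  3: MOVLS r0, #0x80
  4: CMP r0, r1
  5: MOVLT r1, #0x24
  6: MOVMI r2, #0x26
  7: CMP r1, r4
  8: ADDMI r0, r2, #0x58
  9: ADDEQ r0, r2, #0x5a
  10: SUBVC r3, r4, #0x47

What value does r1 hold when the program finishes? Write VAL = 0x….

VAL = 0x24

0: ✓ CMP  NZCV=0010
1: · SUBLT
2: · MOVLS
3: · MOVLS
4: ✓ CMP  NZCV=0011
5: ✓ MOVLT  r1←0x24
6: · MOVMI
7: ✓ CMP  NZCV=0010
8: · ADDMI
9: · ADDEQ
10: ✓ SUBVC  r3←0xc2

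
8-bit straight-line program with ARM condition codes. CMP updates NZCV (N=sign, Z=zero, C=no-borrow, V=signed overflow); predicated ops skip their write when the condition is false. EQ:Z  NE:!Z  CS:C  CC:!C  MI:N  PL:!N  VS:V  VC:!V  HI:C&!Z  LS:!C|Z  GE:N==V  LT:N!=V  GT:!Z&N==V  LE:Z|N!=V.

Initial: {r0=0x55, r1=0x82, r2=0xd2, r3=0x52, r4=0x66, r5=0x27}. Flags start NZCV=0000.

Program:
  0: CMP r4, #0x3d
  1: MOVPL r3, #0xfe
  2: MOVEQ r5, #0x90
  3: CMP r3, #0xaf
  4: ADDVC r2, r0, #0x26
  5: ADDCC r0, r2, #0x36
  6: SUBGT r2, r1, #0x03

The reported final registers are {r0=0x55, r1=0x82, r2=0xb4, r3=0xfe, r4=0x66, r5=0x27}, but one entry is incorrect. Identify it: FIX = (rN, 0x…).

0: ✓ CMP  NZCV=0010
1: ✓ MOVPL  r3←0xfe
2: · MOVEQ
3: ✓ CMP  NZCV=0010
4: ✓ ADDVC  r2←0x7b
5: · ADDCC
6: ✓ SUBGT  r2←0x7f

FIX = (r2, 0x7f)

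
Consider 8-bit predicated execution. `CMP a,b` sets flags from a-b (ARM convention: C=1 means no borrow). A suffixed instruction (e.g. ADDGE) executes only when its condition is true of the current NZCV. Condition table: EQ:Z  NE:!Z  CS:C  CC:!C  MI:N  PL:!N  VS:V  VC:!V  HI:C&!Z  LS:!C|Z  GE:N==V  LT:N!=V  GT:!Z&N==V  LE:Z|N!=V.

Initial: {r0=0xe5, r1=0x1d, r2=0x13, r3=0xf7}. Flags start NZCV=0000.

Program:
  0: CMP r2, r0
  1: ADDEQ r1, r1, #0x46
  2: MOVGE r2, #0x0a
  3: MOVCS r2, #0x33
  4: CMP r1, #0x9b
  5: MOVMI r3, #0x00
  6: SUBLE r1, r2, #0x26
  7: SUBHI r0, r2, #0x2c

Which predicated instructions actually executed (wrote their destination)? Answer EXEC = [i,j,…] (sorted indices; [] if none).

EXEC = [2,5]

[0] flags=0000 → (cmp)
[1] flags=0000 EQ?F → skip
[2] flags=0000 GE?T → r2=0x0a
[3] flags=0000 CS?F → skip
[4] flags=1001 → (cmp)
[5] flags=1001 MI?T → r3=0x00
[6] flags=1001 LE?F → skip
[7] flags=1001 HI?F → skip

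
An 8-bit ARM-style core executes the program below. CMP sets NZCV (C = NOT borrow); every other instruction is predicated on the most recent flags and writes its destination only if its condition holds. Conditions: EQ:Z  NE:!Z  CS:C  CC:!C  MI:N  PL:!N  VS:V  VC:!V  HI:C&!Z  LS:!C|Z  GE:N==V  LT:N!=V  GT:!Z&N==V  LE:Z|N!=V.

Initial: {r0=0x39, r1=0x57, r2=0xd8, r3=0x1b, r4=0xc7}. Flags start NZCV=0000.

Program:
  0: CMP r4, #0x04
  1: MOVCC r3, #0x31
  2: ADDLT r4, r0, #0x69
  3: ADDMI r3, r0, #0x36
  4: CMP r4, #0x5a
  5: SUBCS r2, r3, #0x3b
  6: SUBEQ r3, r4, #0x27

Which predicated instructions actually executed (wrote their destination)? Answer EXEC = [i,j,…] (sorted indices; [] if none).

[0] flags=1010 → (cmp)
[1] flags=1010 CC?F → skip
[2] flags=1010 LT?T → r4=0xa2
[3] flags=1010 MI?T → r3=0x6f
[4] flags=0011 → (cmp)
[5] flags=0011 CS?T → r2=0x34
[6] flags=0011 EQ?F → skip

EXEC = [2,3,5]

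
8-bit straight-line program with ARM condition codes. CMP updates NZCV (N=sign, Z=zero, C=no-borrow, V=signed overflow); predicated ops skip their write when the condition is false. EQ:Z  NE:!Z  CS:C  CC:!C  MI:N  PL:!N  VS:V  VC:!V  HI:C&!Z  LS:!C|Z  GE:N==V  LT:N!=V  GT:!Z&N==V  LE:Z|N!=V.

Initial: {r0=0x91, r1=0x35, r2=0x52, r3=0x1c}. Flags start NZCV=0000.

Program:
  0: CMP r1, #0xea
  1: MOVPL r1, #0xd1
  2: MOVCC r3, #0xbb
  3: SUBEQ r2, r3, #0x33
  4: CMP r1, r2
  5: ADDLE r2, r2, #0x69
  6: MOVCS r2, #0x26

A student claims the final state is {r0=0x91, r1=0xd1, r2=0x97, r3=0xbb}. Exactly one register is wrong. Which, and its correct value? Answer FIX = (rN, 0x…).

FIX = (r2, 0x26)

0: ✓ CMP  NZCV=0000
1: ✓ MOVPL  r1←0xd1
2: ✓ MOVCC  r3←0xbb
3: · SUBEQ
4: ✓ CMP  NZCV=0011
5: ✓ ADDLE  r2←0xbb
6: ✓ MOVCS  r2←0x26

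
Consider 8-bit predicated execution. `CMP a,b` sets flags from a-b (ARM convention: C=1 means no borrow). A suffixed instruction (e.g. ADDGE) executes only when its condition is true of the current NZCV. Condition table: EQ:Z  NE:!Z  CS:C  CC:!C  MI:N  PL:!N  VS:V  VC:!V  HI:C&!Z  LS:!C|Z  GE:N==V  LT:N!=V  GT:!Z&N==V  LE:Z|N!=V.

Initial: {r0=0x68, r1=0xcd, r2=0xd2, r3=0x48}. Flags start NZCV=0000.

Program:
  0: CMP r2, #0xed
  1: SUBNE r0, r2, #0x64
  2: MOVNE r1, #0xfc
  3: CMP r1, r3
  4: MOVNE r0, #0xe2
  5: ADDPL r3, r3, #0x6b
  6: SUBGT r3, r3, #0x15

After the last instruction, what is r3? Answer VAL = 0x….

[0] flags=1000 → (cmp)
[1] flags=1000 NE?T → r0=0x6e
[2] flags=1000 NE?T → r1=0xfc
[3] flags=1010 → (cmp)
[4] flags=1010 NE?T → r0=0xe2
[5] flags=1010 PL?F → skip
[6] flags=1010 GT?F → skip

VAL = 0x48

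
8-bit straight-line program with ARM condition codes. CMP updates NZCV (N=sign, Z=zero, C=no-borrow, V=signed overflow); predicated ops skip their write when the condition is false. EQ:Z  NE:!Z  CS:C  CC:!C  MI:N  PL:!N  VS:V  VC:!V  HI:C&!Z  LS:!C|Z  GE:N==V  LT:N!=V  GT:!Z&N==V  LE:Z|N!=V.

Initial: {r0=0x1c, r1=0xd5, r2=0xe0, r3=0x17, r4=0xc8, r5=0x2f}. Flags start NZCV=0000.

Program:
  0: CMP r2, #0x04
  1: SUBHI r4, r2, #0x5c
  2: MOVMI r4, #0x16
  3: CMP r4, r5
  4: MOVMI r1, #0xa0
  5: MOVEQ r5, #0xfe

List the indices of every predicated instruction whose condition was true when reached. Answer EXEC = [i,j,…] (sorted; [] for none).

EXEC = [1,2,4]

0: ✓ CMP  NZCV=1010
1: ✓ SUBHI  r4←0x84
2: ✓ MOVMI  r4←0x16
3: ✓ CMP  NZCV=1000
4: ✓ MOVMI  r1←0xa0
5: · MOVEQ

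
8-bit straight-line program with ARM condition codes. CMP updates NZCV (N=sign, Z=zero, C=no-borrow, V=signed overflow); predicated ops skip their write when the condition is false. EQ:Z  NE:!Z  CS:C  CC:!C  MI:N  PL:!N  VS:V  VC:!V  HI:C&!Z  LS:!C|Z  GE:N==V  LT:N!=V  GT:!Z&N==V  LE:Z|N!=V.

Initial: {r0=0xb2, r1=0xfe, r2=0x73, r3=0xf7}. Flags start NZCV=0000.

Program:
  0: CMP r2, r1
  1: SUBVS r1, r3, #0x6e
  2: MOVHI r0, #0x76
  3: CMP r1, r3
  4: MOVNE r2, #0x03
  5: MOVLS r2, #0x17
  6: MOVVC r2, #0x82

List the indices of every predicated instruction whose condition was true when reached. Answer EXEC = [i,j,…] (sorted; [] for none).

EXEC = [4,6]

[0] flags=0000 → (cmp)
[1] flags=0000 VS?F → skip
[2] flags=0000 HI?F → skip
[3] flags=0010 → (cmp)
[4] flags=0010 NE?T → r2=0x03
[5] flags=0010 LS?F → skip
[6] flags=0010 VC?T → r2=0x82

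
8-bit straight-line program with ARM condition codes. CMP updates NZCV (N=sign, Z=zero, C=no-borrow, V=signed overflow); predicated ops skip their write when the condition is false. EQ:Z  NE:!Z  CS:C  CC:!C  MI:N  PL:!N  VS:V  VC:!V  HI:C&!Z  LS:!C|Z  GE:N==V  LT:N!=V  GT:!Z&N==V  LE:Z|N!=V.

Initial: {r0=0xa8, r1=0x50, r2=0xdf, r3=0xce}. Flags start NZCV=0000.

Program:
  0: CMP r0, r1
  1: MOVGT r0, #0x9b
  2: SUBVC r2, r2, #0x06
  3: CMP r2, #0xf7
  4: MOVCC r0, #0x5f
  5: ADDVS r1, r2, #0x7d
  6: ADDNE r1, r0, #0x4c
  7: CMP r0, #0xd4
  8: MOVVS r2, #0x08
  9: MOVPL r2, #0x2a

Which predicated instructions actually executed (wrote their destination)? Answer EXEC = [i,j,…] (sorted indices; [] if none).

EXEC = [4,6,8]

[0] flags=0011 → (cmp)
[1] flags=0011 GT?F → skip
[2] flags=0011 VC?F → skip
[3] flags=1000 → (cmp)
[4] flags=1000 CC?T → r0=0x5f
[5] flags=1000 VS?F → skip
[6] flags=1000 NE?T → r1=0xab
[7] flags=1001 → (cmp)
[8] flags=1001 VS?T → r2=0x08
[9] flags=1001 PL?F → skip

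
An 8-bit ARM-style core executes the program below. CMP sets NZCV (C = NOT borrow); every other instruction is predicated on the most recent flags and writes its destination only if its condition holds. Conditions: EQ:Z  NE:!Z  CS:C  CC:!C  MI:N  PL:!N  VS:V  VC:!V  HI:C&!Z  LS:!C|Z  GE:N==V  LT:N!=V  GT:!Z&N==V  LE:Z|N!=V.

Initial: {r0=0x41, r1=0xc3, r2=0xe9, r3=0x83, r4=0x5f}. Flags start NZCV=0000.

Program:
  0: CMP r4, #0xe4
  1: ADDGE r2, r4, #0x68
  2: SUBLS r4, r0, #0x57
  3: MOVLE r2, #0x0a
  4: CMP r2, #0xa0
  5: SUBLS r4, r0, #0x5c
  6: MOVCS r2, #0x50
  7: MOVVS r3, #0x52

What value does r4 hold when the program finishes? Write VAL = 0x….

0: ✓ CMP  NZCV=0000
1: ✓ ADDGE  r2←0xc7
2: ✓ SUBLS  r4←0xea
3: · MOVLE
4: ✓ CMP  NZCV=0010
5: · SUBLS
6: ✓ MOVCS  r2←0x50
7: · MOVVS

VAL = 0xea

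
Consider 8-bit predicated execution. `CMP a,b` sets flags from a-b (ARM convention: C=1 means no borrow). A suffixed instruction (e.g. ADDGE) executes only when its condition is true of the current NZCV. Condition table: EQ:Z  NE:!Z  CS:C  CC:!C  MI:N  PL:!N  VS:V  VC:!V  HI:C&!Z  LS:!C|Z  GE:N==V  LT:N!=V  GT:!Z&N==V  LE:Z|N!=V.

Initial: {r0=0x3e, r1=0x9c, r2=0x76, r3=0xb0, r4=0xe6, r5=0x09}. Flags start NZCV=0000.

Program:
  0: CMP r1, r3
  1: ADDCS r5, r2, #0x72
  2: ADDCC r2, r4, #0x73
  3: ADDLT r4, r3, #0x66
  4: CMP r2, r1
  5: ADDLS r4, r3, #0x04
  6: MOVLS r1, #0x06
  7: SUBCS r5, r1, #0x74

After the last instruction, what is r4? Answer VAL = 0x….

[0] flags=1000 → (cmp)
[1] flags=1000 CS?F → skip
[2] flags=1000 CC?T → r2=0x59
[3] flags=1000 LT?T → r4=0x16
[4] flags=1001 → (cmp)
[5] flags=1001 LS?T → r4=0xb4
[6] flags=1001 LS?T → r1=0x06
[7] flags=1001 CS?F → skip

VAL = 0xb4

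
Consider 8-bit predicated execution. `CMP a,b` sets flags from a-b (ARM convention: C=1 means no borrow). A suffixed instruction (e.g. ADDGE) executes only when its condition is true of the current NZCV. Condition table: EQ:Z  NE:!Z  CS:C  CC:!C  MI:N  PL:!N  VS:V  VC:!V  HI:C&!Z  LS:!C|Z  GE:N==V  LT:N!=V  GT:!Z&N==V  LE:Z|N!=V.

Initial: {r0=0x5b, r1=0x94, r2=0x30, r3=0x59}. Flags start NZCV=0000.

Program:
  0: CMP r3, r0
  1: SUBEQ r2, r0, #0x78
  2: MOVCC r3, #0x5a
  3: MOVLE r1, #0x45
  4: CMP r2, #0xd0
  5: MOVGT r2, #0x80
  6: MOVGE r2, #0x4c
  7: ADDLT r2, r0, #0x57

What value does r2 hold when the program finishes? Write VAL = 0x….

0: ✓ CMP  NZCV=1000
1: · SUBEQ
2: ✓ MOVCC  r3←0x5a
3: ✓ MOVLE  r1←0x45
4: ✓ CMP  NZCV=0000
5: ✓ MOVGT  r2←0x80
6: ✓ MOVGE  r2←0x4c
7: · ADDLT

VAL = 0x4c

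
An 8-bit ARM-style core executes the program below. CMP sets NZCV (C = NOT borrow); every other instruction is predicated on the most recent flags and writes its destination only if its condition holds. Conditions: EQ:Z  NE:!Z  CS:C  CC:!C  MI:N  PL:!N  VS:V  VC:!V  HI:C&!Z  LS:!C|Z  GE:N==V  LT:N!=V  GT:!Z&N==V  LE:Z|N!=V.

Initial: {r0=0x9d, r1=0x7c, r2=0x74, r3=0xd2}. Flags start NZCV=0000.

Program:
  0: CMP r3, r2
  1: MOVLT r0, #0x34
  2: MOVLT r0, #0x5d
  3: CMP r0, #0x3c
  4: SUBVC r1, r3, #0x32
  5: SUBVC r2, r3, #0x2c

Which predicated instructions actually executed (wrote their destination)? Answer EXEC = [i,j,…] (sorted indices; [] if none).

0: ✓ CMP  NZCV=0011
1: ✓ MOVLT  r0←0x34
2: ✓ MOVLT  r0←0x5d
3: ✓ CMP  NZCV=0010
4: ✓ SUBVC  r1←0xa0
5: ✓ SUBVC  r2←0xa6

EXEC = [1,2,4,5]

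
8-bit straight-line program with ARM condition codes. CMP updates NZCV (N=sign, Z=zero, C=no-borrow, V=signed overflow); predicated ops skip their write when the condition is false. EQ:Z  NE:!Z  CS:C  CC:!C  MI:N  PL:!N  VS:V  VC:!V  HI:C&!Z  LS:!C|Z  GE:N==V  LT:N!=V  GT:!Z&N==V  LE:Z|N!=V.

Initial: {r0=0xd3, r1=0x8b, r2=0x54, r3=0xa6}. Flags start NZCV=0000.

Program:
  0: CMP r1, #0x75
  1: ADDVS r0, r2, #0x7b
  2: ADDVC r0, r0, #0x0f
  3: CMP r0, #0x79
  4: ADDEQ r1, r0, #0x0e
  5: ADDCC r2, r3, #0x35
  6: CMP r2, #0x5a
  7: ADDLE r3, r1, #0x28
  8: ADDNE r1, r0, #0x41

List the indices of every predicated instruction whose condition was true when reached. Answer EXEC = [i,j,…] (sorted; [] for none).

[0] flags=0011 → (cmp)
[1] flags=0011 VS?T → r0=0xcf
[2] flags=0011 VC?F → skip
[3] flags=0011 → (cmp)
[4] flags=0011 EQ?F → skip
[5] flags=0011 CC?F → skip
[6] flags=1000 → (cmp)
[7] flags=1000 LE?T → r3=0xb3
[8] flags=1000 NE?T → r1=0x10

EXEC = [1,7,8]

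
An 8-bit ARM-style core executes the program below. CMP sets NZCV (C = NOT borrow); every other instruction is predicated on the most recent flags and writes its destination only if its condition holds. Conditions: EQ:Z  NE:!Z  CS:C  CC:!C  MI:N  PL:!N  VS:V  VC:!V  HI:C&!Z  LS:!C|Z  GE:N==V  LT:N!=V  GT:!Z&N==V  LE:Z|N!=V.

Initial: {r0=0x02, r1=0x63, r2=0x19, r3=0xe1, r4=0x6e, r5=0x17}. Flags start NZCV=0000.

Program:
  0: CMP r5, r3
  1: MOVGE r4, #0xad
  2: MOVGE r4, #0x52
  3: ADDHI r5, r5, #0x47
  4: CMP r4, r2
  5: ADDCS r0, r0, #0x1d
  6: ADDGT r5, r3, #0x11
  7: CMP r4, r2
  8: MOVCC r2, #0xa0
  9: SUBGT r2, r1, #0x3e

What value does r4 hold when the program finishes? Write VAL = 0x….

0: ✓ CMP  NZCV=0000
1: ✓ MOVGE  r4←0xad
2: ✓ MOVGE  r4←0x52
3: · ADDHI
4: ✓ CMP  NZCV=0010
5: ✓ ADDCS  r0←0x1f
6: ✓ ADDGT  r5←0xf2
7: ✓ CMP  NZCV=0010
8: · MOVCC
9: ✓ SUBGT  r2←0x25

VAL = 0x52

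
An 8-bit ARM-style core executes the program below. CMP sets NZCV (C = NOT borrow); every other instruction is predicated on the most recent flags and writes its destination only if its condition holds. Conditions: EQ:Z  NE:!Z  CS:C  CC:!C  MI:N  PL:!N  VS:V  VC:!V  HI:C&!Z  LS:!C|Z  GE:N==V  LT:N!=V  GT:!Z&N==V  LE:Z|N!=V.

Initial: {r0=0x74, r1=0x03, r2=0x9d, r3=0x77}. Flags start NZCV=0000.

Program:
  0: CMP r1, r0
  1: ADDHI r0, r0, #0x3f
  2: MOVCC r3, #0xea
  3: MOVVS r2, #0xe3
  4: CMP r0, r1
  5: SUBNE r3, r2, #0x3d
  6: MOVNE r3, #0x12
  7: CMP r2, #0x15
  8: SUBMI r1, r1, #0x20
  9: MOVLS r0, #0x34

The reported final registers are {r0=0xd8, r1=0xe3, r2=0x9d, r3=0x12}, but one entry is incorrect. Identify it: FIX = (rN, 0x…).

FIX = (r0, 0x74)

[0] flags=1000 → (cmp)
[1] flags=1000 HI?F → skip
[2] flags=1000 CC?T → r3=0xea
[3] flags=1000 VS?F → skip
[4] flags=0010 → (cmp)
[5] flags=0010 NE?T → r3=0x60
[6] flags=0010 NE?T → r3=0x12
[7] flags=1010 → (cmp)
[8] flags=1010 MI?T → r1=0xe3
[9] flags=1010 LS?F → skip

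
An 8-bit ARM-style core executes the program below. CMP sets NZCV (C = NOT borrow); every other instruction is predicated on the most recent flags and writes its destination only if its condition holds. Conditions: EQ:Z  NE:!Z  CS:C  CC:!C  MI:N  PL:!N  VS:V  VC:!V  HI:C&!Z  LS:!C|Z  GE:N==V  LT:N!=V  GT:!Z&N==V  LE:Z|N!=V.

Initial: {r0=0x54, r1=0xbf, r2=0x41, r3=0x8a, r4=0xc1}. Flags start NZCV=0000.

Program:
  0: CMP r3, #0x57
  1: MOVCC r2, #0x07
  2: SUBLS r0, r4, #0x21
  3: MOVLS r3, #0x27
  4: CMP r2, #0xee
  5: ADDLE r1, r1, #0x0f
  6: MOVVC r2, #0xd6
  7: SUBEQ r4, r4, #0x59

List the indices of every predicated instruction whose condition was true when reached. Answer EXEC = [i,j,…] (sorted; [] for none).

0: ✓ CMP  NZCV=0011
1: · MOVCC
2: · SUBLS
3: · MOVLS
4: ✓ CMP  NZCV=0000
5: · ADDLE
6: ✓ MOVVC  r2←0xd6
7: · SUBEQ

EXEC = [6]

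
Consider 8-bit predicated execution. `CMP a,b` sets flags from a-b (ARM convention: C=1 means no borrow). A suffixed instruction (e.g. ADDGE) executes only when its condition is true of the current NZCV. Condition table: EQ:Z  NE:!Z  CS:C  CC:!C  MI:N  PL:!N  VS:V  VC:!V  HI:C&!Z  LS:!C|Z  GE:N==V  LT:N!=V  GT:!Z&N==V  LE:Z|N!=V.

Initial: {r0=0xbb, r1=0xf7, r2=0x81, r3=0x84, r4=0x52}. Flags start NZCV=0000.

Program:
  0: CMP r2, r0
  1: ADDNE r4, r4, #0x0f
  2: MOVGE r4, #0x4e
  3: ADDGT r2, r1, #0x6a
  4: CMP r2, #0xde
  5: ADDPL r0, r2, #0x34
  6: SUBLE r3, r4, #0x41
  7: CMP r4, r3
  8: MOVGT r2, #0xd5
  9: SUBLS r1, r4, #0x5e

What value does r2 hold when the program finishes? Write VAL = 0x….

[0] flags=1000 → (cmp)
[1] flags=1000 NE?T → r4=0x61
[2] flags=1000 GE?F → skip
[3] flags=1000 GT?F → skip
[4] flags=1000 → (cmp)
[5] flags=1000 PL?F → skip
[6] flags=1000 LE?T → r3=0x20
[7] flags=0010 → (cmp)
[8] flags=0010 GT?T → r2=0xd5
[9] flags=0010 LS?F → skip

VAL = 0xd5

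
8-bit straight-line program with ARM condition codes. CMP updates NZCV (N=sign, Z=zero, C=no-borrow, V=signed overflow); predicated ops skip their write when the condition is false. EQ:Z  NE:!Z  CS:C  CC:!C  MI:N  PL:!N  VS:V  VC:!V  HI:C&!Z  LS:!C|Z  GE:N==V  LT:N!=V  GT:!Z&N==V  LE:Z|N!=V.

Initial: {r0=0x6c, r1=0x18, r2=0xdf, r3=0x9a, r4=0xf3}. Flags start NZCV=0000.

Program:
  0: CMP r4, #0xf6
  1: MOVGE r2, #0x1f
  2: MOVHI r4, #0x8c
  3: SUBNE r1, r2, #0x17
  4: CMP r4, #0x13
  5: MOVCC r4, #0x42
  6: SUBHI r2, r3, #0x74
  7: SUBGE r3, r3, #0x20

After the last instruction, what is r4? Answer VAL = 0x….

VAL = 0xf3

0: ✓ CMP  NZCV=1000
1: · MOVGE
2: · MOVHI
3: ✓ SUBNE  r1←0xc8
4: ✓ CMP  NZCV=1010
5: · MOVCC
6: ✓ SUBHI  r2←0x26
7: · SUBGE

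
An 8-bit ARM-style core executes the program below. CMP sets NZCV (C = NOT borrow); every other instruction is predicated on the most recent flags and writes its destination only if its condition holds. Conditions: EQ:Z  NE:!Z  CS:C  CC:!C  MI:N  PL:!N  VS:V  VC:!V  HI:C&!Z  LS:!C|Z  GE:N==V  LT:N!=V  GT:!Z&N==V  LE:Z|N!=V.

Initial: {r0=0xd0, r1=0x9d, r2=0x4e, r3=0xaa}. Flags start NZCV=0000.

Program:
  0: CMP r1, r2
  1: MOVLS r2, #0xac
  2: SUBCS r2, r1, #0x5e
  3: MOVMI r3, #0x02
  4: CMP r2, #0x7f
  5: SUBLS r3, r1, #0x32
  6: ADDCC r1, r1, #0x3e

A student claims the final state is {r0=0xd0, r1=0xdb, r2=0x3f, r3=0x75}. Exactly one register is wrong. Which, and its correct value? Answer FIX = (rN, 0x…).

[0] flags=0011 → (cmp)
[1] flags=0011 LS?F → skip
[2] flags=0011 CS?T → r2=0x3f
[3] flags=0011 MI?F → skip
[4] flags=1000 → (cmp)
[5] flags=1000 LS?T → r3=0x6b
[6] flags=1000 CC?T → r1=0xdb

FIX = (r3, 0x6b)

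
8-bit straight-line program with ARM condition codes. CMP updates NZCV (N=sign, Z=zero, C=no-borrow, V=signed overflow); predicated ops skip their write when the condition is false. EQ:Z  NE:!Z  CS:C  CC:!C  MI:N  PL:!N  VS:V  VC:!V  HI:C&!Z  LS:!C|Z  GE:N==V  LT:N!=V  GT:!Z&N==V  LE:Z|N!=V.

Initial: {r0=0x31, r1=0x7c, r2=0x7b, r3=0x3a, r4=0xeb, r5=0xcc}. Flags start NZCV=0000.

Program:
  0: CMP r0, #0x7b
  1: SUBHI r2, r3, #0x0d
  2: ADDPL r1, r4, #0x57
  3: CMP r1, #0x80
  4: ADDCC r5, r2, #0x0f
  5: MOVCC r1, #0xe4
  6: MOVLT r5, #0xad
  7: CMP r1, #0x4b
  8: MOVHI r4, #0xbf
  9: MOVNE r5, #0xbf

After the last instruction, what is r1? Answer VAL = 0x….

VAL = 0xe4

[0] flags=1000 → (cmp)
[1] flags=1000 HI?F → skip
[2] flags=1000 PL?F → skip
[3] flags=1001 → (cmp)
[4] flags=1001 CC?T → r5=0x8a
[5] flags=1001 CC?T → r1=0xe4
[6] flags=1001 LT?F → skip
[7] flags=1010 → (cmp)
[8] flags=1010 HI?T → r4=0xbf
[9] flags=1010 NE?T → r5=0xbf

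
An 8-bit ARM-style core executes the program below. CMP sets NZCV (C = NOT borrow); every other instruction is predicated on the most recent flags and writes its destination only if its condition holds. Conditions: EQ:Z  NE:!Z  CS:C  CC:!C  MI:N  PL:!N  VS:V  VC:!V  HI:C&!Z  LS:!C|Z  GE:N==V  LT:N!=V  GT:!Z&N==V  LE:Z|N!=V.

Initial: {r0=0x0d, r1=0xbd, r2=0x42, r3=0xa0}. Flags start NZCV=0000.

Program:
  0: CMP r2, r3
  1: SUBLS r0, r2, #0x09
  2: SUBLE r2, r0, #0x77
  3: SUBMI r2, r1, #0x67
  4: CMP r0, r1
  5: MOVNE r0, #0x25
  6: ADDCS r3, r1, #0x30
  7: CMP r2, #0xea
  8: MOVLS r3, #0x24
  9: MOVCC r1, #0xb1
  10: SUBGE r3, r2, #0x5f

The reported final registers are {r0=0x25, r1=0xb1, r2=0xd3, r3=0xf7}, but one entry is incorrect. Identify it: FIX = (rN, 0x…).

[0] flags=1001 → (cmp)
[1] flags=1001 LS?T → r0=0x39
[2] flags=1001 LE?F → skip
[3] flags=1001 MI?T → r2=0x56
[4] flags=0000 → (cmp)
[5] flags=0000 NE?T → r0=0x25
[6] flags=0000 CS?F → skip
[7] flags=0000 → (cmp)
[8] flags=0000 LS?T → r3=0x24
[9] flags=0000 CC?T → r1=0xb1
[10] flags=0000 GE?T → r3=0xf7

FIX = (r2, 0x56)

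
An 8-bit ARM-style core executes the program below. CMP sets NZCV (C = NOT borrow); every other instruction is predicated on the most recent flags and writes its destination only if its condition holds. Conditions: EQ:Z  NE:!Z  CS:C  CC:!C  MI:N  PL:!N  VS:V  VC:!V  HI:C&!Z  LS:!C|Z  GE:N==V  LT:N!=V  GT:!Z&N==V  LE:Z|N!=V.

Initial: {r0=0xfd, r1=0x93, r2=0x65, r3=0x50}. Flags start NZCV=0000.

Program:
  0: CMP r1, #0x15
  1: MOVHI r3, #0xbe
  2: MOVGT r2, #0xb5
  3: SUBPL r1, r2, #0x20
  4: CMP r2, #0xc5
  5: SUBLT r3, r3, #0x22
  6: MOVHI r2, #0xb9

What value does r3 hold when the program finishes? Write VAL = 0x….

[0] flags=0011 → (cmp)
[1] flags=0011 HI?T → r3=0xbe
[2] flags=0011 GT?F → skip
[3] flags=0011 PL?T → r1=0x45
[4] flags=1001 → (cmp)
[5] flags=1001 LT?F → skip
[6] flags=1001 HI?F → skip

VAL = 0xbe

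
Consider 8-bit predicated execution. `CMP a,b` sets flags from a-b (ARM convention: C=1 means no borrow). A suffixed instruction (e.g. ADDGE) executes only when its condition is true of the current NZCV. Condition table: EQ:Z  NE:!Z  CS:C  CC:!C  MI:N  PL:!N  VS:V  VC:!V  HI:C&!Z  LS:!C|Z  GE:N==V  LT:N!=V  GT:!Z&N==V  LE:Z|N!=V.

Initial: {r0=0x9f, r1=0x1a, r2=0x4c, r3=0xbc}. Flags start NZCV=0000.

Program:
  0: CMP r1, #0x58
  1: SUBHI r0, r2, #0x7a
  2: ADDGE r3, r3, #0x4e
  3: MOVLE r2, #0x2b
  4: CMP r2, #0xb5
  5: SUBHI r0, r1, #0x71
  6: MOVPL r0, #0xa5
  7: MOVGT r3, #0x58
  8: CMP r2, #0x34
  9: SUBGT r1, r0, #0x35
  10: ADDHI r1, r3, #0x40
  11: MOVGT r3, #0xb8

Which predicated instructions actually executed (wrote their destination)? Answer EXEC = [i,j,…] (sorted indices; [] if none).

[0] flags=1000 → (cmp)
[1] flags=1000 HI?F → skip
[2] flags=1000 GE?F → skip
[3] flags=1000 LE?T → r2=0x2b
[4] flags=0000 → (cmp)
[5] flags=0000 HI?F → skip
[6] flags=0000 PL?T → r0=0xa5
[7] flags=0000 GT?T → r3=0x58
[8] flags=1000 → (cmp)
[9] flags=1000 GT?F → skip
[10] flags=1000 HI?F → skip
[11] flags=1000 GT?F → skip

EXEC = [3,6,7]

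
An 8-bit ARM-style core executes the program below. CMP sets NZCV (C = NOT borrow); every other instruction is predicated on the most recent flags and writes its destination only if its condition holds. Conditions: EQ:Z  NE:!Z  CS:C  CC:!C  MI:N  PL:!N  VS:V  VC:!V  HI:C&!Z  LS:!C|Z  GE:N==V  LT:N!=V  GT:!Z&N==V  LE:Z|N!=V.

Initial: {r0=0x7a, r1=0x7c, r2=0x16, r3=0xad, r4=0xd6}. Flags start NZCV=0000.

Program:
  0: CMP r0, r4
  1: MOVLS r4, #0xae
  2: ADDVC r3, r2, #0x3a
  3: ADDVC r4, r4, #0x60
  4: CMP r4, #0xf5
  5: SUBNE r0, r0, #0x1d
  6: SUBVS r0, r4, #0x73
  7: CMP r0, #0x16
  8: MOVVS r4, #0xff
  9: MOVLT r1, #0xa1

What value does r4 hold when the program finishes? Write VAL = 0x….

VAL = 0xae

0: ✓ CMP  NZCV=1001
1: ✓ MOVLS  r4←0xae
2: · ADDVC
3: · ADDVC
4: ✓ CMP  NZCV=1000
5: ✓ SUBNE  r0←0x5d
6: · SUBVS
7: ✓ CMP  NZCV=0010
8: · MOVVS
9: · MOVLT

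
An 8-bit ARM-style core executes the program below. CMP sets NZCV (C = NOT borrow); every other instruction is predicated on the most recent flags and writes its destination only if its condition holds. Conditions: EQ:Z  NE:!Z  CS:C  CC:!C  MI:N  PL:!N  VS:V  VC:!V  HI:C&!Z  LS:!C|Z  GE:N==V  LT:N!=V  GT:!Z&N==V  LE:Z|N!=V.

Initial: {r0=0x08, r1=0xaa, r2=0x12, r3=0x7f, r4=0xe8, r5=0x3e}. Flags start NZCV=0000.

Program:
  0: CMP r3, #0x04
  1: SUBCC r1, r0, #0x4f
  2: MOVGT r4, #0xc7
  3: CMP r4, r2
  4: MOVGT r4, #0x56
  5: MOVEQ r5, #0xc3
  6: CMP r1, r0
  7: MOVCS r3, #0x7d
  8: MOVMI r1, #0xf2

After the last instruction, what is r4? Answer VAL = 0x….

VAL = 0xc7

0: ✓ CMP  NZCV=0010
1: · SUBCC
2: ✓ MOVGT  r4←0xc7
3: ✓ CMP  NZCV=1010
4: · MOVGT
5: · MOVEQ
6: ✓ CMP  NZCV=1010
7: ✓ MOVCS  r3←0x7d
8: ✓ MOVMI  r1←0xf2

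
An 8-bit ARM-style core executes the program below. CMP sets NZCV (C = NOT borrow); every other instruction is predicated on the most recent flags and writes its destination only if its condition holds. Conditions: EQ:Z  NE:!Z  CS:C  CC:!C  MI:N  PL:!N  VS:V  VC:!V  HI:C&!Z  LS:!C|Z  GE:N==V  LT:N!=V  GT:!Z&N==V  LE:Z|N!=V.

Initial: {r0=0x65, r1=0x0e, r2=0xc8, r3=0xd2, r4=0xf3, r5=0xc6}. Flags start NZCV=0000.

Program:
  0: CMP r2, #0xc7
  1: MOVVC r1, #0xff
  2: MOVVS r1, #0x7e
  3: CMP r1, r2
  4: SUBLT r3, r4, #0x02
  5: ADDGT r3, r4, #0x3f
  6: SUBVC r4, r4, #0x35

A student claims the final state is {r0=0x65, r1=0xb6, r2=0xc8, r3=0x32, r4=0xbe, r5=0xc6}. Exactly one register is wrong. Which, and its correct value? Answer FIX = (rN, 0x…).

FIX = (r1, 0xff)

[0] flags=0010 → (cmp)
[1] flags=0010 VC?T → r1=0xff
[2] flags=0010 VS?F → skip
[3] flags=0010 → (cmp)
[4] flags=0010 LT?F → skip
[5] flags=0010 GT?T → r3=0x32
[6] flags=0010 VC?T → r4=0xbe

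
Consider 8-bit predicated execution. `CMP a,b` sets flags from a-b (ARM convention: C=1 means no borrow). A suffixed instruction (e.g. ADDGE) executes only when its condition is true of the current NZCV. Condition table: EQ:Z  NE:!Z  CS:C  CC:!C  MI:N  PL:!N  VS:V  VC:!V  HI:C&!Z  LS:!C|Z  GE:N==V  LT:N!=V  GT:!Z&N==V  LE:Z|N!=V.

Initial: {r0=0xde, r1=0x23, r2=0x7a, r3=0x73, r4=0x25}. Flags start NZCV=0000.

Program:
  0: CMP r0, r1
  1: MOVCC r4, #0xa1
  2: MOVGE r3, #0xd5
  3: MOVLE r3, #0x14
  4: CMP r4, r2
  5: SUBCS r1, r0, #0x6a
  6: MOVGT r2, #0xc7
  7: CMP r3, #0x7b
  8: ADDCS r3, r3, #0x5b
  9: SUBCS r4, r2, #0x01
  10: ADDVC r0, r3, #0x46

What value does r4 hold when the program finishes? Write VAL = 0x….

[0] flags=1010 → (cmp)
[1] flags=1010 CC?F → skip
[2] flags=1010 GE?F → skip
[3] flags=1010 LE?T → r3=0x14
[4] flags=1000 → (cmp)
[5] flags=1000 CS?F → skip
[6] flags=1000 GT?F → skip
[7] flags=1000 → (cmp)
[8] flags=1000 CS?F → skip
[9] flags=1000 CS?F → skip
[10] flags=1000 VC?T → r0=0x5a

VAL = 0x25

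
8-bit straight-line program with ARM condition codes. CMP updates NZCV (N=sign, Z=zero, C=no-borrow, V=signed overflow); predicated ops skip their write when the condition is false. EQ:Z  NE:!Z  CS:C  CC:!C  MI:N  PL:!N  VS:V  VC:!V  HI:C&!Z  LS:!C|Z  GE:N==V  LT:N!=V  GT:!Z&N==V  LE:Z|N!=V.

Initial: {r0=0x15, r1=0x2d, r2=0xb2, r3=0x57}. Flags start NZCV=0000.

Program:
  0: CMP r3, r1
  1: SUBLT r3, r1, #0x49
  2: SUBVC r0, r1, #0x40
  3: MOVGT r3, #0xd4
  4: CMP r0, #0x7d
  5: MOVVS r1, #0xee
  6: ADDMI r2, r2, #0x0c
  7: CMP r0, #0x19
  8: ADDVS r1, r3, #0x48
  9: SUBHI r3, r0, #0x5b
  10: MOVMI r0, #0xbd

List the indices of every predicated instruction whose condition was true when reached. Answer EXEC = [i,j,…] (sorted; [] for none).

EXEC = [2,3,5,9,10]

0: ✓ CMP  NZCV=0010
1: · SUBLT
2: ✓ SUBVC  r0←0xed
3: ✓ MOVGT  r3←0xd4
4: ✓ CMP  NZCV=0011
5: ✓ MOVVS  r1←0xee
6: · ADDMI
7: ✓ CMP  NZCV=1010
8: · ADDVS
9: ✓ SUBHI  r3←0x92
10: ✓ MOVMI  r0←0xbd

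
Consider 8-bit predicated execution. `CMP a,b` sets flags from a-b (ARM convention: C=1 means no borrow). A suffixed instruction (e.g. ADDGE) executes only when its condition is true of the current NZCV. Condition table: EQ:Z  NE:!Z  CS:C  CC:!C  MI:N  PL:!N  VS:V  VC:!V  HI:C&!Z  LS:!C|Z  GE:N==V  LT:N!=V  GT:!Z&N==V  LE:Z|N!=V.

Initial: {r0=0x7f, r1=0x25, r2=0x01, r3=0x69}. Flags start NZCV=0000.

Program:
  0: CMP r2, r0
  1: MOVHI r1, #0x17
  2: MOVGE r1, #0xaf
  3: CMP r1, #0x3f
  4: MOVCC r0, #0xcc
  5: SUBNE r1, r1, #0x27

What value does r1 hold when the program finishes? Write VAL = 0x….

0: ✓ CMP  NZCV=1000
1: · MOVHI
2: · MOVGE
3: ✓ CMP  NZCV=1000
4: ✓ MOVCC  r0←0xcc
5: ✓ SUBNE  r1←0xfe

VAL = 0xfe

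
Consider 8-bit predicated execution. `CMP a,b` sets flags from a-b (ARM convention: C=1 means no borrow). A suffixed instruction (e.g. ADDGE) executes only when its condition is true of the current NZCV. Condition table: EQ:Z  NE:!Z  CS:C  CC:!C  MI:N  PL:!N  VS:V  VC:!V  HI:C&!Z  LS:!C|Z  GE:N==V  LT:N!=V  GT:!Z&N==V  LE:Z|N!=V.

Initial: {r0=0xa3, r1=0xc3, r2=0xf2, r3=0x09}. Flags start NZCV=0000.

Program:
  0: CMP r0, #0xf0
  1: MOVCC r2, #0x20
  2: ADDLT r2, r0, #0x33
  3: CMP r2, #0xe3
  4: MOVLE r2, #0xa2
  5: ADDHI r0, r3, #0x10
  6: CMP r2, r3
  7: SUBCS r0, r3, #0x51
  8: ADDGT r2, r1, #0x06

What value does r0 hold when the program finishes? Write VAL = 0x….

0: ✓ CMP  NZCV=1000
1: ✓ MOVCC  r2←0x20
2: ✓ ADDLT  r2←0xd6
3: ✓ CMP  NZCV=1000
4: ✓ MOVLE  r2←0xa2
5: · ADDHI
6: ✓ CMP  NZCV=1010
7: ✓ SUBCS  r0←0xb8
8: · ADDGT

VAL = 0xb8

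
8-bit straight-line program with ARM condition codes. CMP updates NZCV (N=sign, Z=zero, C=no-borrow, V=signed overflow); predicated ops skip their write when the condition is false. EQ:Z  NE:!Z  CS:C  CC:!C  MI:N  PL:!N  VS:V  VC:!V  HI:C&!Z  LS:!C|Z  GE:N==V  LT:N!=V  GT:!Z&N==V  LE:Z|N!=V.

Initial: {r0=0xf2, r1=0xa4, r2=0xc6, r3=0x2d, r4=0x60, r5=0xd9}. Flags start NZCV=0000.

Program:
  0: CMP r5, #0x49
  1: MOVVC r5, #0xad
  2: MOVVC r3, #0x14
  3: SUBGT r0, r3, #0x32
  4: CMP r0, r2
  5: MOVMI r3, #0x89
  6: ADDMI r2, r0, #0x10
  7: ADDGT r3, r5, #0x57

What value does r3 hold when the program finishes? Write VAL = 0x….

0: ✓ CMP  NZCV=1010
1: ✓ MOVVC  r5←0xad
2: ✓ MOVVC  r3←0x14
3: · SUBGT
4: ✓ CMP  NZCV=0010
5: · MOVMI
6: · ADDMI
7: ✓ ADDGT  r3←0x04

VAL = 0x04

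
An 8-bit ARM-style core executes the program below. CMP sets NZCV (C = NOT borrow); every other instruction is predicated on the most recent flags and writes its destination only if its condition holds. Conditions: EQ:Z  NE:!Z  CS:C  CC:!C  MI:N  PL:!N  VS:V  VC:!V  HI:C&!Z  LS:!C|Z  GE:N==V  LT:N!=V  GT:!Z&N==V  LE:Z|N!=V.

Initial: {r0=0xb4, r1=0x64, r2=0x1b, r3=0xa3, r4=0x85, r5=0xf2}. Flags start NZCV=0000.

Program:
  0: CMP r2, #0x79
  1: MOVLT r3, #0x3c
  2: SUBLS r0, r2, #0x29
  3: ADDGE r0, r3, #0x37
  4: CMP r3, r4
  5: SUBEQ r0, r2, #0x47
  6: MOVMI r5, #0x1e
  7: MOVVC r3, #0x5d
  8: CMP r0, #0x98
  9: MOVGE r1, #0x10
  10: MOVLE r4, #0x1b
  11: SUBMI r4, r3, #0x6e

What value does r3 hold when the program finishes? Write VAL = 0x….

0: ✓ CMP  NZCV=1000
1: ✓ MOVLT  r3←0x3c
2: ✓ SUBLS  r0←0xf2
3: · ADDGE
4: ✓ CMP  NZCV=1001
5: · SUBEQ
6: ✓ MOVMI  r5←0x1e
7: · MOVVC
8: ✓ CMP  NZCV=0010
9: ✓ MOVGE  r1←0x10
10: · MOVLE
11: · SUBMI

VAL = 0x3c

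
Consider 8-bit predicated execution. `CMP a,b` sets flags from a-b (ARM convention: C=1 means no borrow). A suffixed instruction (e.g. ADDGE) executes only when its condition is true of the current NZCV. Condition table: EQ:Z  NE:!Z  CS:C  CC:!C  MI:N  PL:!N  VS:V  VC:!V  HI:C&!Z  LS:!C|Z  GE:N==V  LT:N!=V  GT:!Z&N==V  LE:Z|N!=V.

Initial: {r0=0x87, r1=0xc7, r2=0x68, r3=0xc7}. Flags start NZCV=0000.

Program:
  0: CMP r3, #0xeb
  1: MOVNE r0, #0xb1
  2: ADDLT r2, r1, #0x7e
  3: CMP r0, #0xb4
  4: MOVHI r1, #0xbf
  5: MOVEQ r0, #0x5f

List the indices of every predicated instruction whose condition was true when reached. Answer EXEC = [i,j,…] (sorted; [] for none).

[0] flags=1000 → (cmp)
[1] flags=1000 NE?T → r0=0xb1
[2] flags=1000 LT?T → r2=0x45
[3] flags=1000 → (cmp)
[4] flags=1000 HI?F → skip
[5] flags=1000 EQ?F → skip

EXEC = [1,2]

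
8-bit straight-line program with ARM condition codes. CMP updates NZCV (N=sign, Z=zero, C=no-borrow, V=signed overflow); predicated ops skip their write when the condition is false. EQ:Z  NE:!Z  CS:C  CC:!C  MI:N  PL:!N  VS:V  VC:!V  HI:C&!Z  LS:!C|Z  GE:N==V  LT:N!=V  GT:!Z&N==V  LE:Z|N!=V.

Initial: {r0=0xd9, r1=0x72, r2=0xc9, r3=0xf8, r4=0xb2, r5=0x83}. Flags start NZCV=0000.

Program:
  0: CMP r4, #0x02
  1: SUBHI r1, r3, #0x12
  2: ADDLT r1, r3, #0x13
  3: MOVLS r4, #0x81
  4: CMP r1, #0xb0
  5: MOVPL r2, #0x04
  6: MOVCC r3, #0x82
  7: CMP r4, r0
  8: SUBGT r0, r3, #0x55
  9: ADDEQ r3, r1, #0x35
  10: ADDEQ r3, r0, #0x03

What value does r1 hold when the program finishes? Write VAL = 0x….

0: ✓ CMP  NZCV=1010
1: ✓ SUBHI  r1←0xe6
2: ✓ ADDLT  r1←0x0b
3: · MOVLS
4: ✓ CMP  NZCV=0000
5: ✓ MOVPL  r2←0x04
6: ✓ MOVCC  r3←0x82
7: ✓ CMP  NZCV=1000
8: · SUBGT
9: · ADDEQ
10: · ADDEQ

VAL = 0x0b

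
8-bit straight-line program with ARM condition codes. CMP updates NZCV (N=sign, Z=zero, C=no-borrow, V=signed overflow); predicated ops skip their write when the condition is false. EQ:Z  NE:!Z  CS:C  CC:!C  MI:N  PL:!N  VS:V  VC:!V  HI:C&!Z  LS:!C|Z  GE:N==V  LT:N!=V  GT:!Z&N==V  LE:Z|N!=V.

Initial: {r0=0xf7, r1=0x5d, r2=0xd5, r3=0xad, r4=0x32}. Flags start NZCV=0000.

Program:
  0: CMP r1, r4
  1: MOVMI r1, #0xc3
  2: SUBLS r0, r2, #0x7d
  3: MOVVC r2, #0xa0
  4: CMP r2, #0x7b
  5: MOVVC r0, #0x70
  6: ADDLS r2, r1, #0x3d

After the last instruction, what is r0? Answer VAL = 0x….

VAL = 0xf7

[0] flags=0010 → (cmp)
[1] flags=0010 MI?F → skip
[2] flags=0010 LS?F → skip
[3] flags=0010 VC?T → r2=0xa0
[4] flags=0011 → (cmp)
[5] flags=0011 VC?F → skip
[6] flags=0011 LS?F → skip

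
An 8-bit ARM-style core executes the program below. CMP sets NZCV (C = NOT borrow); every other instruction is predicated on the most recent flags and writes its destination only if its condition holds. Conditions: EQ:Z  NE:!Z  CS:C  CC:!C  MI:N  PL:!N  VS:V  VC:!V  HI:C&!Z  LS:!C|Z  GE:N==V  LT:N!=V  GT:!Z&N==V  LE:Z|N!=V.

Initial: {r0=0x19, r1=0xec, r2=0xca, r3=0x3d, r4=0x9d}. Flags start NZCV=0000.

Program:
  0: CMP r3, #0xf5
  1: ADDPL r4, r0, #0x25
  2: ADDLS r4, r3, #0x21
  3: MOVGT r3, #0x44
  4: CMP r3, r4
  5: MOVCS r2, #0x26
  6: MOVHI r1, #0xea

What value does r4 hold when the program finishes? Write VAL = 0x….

VAL = 0x5e

[0] flags=0000 → (cmp)
[1] flags=0000 PL?T → r4=0x3e
[2] flags=0000 LS?T → r4=0x5e
[3] flags=0000 GT?T → r3=0x44
[4] flags=1000 → (cmp)
[5] flags=1000 CS?F → skip
[6] flags=1000 HI?F → skip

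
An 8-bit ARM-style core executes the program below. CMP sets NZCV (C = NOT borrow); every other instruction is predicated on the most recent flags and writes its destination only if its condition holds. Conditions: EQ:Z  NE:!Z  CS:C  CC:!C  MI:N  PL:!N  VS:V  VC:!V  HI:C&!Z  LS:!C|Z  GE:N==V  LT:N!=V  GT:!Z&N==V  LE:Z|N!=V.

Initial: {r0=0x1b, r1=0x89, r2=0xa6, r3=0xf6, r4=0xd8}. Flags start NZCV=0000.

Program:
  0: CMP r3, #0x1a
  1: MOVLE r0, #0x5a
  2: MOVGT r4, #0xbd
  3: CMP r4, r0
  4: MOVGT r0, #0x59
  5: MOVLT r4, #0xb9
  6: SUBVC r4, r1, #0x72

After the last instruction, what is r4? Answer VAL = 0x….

VAL = 0xb9

[0] flags=1010 → (cmp)
[1] flags=1010 LE?T → r0=0x5a
[2] flags=1010 GT?F → skip
[3] flags=0011 → (cmp)
[4] flags=0011 GT?F → skip
[5] flags=0011 LT?T → r4=0xb9
[6] flags=0011 VC?F → skip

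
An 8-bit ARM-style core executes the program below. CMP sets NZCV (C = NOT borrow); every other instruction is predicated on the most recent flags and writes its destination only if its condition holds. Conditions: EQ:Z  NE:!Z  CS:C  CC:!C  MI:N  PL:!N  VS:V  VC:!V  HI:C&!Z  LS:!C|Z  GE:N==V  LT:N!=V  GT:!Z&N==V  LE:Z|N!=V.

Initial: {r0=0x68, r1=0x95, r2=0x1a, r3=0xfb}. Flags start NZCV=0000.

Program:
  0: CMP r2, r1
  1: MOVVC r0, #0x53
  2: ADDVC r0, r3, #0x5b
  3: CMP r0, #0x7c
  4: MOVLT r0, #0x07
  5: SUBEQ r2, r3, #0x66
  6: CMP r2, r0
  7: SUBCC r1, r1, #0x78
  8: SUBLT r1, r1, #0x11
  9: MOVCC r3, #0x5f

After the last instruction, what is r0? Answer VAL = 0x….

[0] flags=1001 → (cmp)
[1] flags=1001 VC?F → skip
[2] flags=1001 VC?F → skip
[3] flags=1000 → (cmp)
[4] flags=1000 LT?T → r0=0x07
[5] flags=1000 EQ?F → skip
[6] flags=0010 → (cmp)
[7] flags=0010 CC?F → skip
[8] flags=0010 LT?F → skip
[9] flags=0010 CC?F → skip

VAL = 0x07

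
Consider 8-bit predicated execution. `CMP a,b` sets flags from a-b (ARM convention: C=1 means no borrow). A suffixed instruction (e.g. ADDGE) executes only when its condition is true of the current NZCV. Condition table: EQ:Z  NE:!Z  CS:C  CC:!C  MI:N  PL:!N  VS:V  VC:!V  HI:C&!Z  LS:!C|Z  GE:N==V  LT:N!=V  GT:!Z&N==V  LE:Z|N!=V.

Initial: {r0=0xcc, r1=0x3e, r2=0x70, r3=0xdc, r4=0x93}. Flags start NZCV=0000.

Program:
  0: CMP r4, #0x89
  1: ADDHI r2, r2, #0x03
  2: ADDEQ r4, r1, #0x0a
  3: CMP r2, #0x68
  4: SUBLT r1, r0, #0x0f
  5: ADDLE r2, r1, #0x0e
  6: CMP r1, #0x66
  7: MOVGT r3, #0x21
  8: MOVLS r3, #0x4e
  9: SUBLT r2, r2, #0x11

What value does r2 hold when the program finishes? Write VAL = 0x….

[0] flags=0010 → (cmp)
[1] flags=0010 HI?T → r2=0x73
[2] flags=0010 EQ?F → skip
[3] flags=0010 → (cmp)
[4] flags=0010 LT?F → skip
[5] flags=0010 LE?F → skip
[6] flags=1000 → (cmp)
[7] flags=1000 GT?F → skip
[8] flags=1000 LS?T → r3=0x4e
[9] flags=1000 LT?T → r2=0x62

VAL = 0x62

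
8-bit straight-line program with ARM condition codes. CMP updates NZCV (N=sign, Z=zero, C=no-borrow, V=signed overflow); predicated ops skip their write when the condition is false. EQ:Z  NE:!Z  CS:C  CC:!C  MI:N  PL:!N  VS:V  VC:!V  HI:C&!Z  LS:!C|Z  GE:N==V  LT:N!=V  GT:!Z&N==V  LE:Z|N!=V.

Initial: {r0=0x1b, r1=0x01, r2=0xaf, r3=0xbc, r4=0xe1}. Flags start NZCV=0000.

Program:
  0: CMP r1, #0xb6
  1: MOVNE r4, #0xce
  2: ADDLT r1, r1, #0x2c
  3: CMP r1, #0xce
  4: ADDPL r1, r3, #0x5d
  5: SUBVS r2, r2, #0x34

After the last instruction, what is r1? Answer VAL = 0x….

0: ✓ CMP  NZCV=0000
1: ✓ MOVNE  r4←0xce
2: · ADDLT
3: ✓ CMP  NZCV=0000
4: ✓ ADDPL  r1←0x19
5: · SUBVS

VAL = 0x19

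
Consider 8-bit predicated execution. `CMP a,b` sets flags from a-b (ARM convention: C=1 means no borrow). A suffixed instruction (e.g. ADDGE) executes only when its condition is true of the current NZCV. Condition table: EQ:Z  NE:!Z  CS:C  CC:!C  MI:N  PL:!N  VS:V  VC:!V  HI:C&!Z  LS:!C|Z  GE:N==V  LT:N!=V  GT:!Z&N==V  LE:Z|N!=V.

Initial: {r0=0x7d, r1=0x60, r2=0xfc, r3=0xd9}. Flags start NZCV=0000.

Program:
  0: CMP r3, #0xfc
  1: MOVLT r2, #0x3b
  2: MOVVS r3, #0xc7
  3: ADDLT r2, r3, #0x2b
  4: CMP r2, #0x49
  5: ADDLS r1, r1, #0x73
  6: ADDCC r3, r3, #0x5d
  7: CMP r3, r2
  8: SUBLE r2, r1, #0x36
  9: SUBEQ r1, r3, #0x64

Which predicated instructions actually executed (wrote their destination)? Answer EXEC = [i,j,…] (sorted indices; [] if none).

[0] flags=1000 → (cmp)
[1] flags=1000 LT?T → r2=0x3b
[2] flags=1000 VS?F → skip
[3] flags=1000 LT?T → r2=0x04
[4] flags=1000 → (cmp)
[5] flags=1000 LS?T → r1=0xd3
[6] flags=1000 CC?T → r3=0x36
[7] flags=0010 → (cmp)
[8] flags=0010 LE?F → skip
[9] flags=0010 EQ?F → skip

EXEC = [1,3,5,6]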